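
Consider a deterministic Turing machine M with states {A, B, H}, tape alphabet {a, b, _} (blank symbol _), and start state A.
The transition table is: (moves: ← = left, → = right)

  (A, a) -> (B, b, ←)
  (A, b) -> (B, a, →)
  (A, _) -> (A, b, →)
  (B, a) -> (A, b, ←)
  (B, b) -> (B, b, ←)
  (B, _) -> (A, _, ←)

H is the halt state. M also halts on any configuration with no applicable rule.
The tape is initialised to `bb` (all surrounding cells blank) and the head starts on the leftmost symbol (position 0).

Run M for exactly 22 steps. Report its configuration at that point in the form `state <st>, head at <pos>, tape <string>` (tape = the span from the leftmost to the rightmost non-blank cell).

state B, head at -2, tape abbbb

state=A head=0 tape=___[b]b   (A,b)→(B,a,→)
state=B head=1 tape=___a[b]   (B,b)→(B,b,←)
state=B head=0 tape=___[a]b   (B,a)→(A,b,←)
state=A head=-1 tape=__[_]bb   (A,_)→(A,b,→)
state=A head=0 tape=__b[b]b   (A,b)→(B,a,→)
state=B head=1 tape=__ba[b]   (B,b)→(B,b,←)
state=B head=0 tape=__b[a]b   (B,a)→(A,b,←)
state=A head=-1 tape=__[b]bb   (A,b)→(B,a,→)
state=B head=0 tape=__a[b]b   (B,b)→(B,b,←)
state=B head=-1 tape=__[a]bb   (B,a)→(A,b,←)
state=A head=-2 tape=_[_]bbb   (A,_)→(A,b,→)
state=A head=-1 tape=_b[b]bb   (A,b)→(B,a,→)
state=B head=0 tape=_ba[b]b   (B,b)→(B,b,←)
state=B head=-1 tape=_b[a]bb   (B,a)→(A,b,←)
state=A head=-2 tape=_[b]bbb   (A,b)→(B,a,→)
state=B head=-1 tape=_a[b]bb   (B,b)→(B,b,←)
state=B head=-2 tape=_[a]bbb   (B,a)→(A,b,←)
state=A head=-3 tape=[_]bbbb   (A,_)→(A,b,→)
state=A head=-2 tape=b[b]bbb   (A,b)→(B,a,→)
state=B head=-1 tape=ba[b]bb   (B,b)→(B,b,←)
state=B head=-2 tape=b[a]bbb   (B,a)→(A,b,←)
state=A head=-3 tape=[b]bbbb   (A,b)→(B,a,→)
state=B head=-2 tape=a[b]bbb
After 22 steps: state B, head at -2, tape abbbb.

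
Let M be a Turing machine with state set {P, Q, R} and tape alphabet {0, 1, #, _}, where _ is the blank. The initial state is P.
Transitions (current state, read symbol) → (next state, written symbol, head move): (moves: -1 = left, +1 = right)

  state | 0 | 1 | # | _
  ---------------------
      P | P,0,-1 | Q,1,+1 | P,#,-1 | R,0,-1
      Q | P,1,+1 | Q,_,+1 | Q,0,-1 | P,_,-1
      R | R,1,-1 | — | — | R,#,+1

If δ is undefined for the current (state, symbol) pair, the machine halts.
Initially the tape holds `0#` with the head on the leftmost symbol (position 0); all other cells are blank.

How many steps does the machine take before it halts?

state=P head=0 tape=__[0]#   (P,0)→(P,0,-1)
state=P head=-1 tape=_[_]0#   (P,_)→(R,0,-1)
state=R head=-2 tape=[_]00#   (R,_)→(R,#,+1)
state=R head=-1 tape=#[0]0#   (R,0)→(R,1,-1)
state=R head=-2 tape=[#]10#
M halts after 4 transitions.

4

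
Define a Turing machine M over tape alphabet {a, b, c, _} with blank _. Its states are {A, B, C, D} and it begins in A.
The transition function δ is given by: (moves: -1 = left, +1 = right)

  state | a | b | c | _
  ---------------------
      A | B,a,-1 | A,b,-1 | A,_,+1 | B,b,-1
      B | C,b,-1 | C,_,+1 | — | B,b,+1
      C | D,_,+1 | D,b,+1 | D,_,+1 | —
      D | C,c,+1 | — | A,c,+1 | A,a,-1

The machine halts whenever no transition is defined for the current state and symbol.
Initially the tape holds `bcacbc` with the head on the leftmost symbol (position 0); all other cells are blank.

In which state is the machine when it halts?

B

A | __[b]cacbc   read b → write b, move -1, go to A
A | _[_]bcacbc   read _ → write b, move -1, go to B
B | [_]bbcacbc   read _ → write b, move +1, go to B
B | b[b]bcacbc   read b → write _, move +1, go to C
C | b_[b]cacbc   read b → write b, move +1, go to D
D | b_b[c]acbc   read c → write c, move +1, go to A
A | b_bc[a]cbc   read a → write a, move -1, go to B
B | b_b[c]acbc
No transition is defined for (B, c); M halts in state B.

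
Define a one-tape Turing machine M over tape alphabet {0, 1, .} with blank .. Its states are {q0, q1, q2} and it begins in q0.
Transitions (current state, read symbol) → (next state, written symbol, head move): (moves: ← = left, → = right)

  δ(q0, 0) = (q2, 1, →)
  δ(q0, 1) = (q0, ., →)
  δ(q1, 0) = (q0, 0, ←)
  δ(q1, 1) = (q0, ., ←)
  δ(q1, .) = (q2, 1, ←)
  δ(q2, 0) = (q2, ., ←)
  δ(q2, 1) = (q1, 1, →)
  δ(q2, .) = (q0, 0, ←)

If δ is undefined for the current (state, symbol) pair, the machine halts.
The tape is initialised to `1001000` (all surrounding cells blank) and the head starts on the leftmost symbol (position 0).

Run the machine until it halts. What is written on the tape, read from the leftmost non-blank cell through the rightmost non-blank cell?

1000

state=q0 head=0 tape=[1]001000   (q0,1)→(q0,.,→)
state=q0 head=1 tape=.[0]01000   (q0,0)→(q2,1,→)
state=q2 head=2 tape=.1[0]1000   (q2,0)→(q2,.,←)
state=q2 head=1 tape=.[1].1000   (q2,1)→(q1,1,→)
state=q1 head=2 tape=.1[.]1000   (q1,.)→(q2,1,←)
state=q2 head=1 tape=.[1]11000   (q2,1)→(q1,1,→)
state=q1 head=2 tape=.1[1]1000   (q1,1)→(q0,.,←)
state=q0 head=1 tape=.[1].1000   (q0,1)→(q0,.,→)
state=q0 head=2 tape=..[.]1000
The non-blank tape span at halt is 1000.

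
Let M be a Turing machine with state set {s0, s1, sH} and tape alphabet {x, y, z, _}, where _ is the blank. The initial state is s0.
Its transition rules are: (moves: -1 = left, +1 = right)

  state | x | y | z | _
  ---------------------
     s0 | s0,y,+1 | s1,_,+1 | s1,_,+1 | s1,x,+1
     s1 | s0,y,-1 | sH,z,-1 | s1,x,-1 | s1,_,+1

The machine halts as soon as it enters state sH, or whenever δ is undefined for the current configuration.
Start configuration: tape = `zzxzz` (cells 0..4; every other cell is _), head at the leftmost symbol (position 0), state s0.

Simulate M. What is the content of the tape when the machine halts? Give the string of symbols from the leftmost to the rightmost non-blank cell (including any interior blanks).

xzxzz

s0 | [z]zxzz   read z → write _, move +1, go to s1
s1 | _[z]xzz   read z → write x, move -1, go to s1
s1 | [_]xxzz   read _ → write _, move +1, go to s1
s1 | _[x]xzz   read x → write y, move -1, go to s0
s0 | [_]yxzz   read _ → write x, move +1, go to s1
s1 | x[y]xzz   read y → write z, move -1, go to sH
sH | [x]zxzz
The non-blank tape span at halt is xzxzz.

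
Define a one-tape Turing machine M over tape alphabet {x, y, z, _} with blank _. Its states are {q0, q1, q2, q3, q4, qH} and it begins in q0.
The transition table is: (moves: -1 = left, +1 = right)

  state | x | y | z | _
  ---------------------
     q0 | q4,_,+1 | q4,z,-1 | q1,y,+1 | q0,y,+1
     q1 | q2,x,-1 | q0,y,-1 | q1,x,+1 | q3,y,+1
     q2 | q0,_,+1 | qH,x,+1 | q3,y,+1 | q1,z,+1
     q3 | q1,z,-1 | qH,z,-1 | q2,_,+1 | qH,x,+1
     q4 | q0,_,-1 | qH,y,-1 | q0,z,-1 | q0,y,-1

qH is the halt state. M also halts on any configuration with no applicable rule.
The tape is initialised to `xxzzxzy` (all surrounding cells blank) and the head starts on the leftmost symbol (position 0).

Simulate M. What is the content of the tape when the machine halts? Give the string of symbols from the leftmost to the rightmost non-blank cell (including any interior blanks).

yyy_yzy

q0 | [x]xzzxzy   read x → write _, move +1, go to q4
q4 | _[x]zzxzy   read x → write _, move -1, go to q0
q0 | [_]_zzxzy   read _ → write y, move +1, go to q0
q0 | y[_]zzxzy   read _ → write y, move +1, go to q0
q0 | yy[z]zxzy   read z → write y, move +1, go to q1
q1 | yyy[z]xzy   read z → write x, move +1, go to q1
q1 | yyyx[x]zy   read x → write x, move -1, go to q2
q2 | yyy[x]xzy   read x → write _, move +1, go to q0
q0 | yyy_[x]zy   read x → write _, move +1, go to q4
q4 | yyy__[z]y   read z → write z, move -1, go to q0
q0 | yyy_[_]zy   read _ → write y, move +1, go to q0
q0 | yyy_y[z]y   read z → write y, move +1, go to q1
q1 | yyy_yy[y]   read y → write y, move -1, go to q0
q0 | yyy_y[y]y   read y → write z, move -1, go to q4
q4 | yyy_[y]zy   read y → write y, move -1, go to qH
qH | yyy[_]yzy
The non-blank tape span at halt is yyy_yzy.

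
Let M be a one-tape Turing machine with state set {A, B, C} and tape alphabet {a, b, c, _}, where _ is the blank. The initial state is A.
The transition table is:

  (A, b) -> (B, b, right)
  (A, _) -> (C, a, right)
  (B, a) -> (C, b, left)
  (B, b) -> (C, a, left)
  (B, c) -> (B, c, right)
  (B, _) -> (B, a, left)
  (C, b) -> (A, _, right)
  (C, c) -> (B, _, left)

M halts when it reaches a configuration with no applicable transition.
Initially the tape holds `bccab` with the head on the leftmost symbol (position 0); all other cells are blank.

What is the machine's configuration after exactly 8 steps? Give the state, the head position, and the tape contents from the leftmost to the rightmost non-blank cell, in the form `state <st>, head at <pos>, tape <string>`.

state=A head=0 tape=[b]ccab   (A,b)→(B,b,right)
state=B head=1 tape=b[c]cab   (B,c)→(B,c,right)
state=B head=2 tape=bc[c]ab   (B,c)→(B,c,right)
state=B head=3 tape=bcc[a]b   (B,a)→(C,b,left)
state=C head=2 tape=bc[c]bb   (C,c)→(B,_,left)
state=B head=1 tape=b[c]_bb   (B,c)→(B,c,right)
state=B head=2 tape=bc[_]bb   (B,_)→(B,a,left)
state=B head=1 tape=b[c]abb   (B,c)→(B,c,right)
state=B head=2 tape=bc[a]bb
After 8 steps: state B, head at 2, tape bcabb.

state B, head at 2, tape bcabb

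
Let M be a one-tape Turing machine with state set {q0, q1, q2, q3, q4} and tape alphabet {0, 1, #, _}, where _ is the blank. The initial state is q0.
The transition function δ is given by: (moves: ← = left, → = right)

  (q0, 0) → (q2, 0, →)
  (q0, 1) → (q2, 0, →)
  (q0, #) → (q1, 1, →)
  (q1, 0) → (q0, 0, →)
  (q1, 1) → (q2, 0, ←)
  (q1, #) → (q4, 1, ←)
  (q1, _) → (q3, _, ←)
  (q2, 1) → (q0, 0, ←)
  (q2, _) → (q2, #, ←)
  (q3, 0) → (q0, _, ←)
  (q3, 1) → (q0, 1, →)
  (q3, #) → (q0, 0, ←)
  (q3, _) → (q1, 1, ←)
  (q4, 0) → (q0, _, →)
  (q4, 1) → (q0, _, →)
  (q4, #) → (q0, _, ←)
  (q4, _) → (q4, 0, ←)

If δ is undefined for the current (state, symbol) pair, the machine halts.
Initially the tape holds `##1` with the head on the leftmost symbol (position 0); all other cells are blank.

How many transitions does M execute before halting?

6

q0 | [#]#1   read # → write 1, move →, go to q1
q1 | 1[#]1   read # → write 1, move ←, go to q4
q4 | [1]11   read 1 → write _, move →, go to q0
q0 | _[1]1   read 1 → write 0, move →, go to q2
q2 | _0[1]   read 1 → write 0, move ←, go to q0
q0 | _[0]0   read 0 → write 0, move →, go to q2
q2 | _0[0]
M halts after 6 transitions.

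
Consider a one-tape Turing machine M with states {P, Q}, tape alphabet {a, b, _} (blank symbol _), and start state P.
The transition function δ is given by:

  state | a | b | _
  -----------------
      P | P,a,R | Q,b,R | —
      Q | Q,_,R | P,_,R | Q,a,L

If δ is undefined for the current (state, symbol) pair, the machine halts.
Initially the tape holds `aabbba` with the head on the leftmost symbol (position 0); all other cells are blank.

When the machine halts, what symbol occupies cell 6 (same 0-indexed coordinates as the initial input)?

P | [a]abbba__   read a → write a, move R, go to P
P | a[a]bbba__   read a → write a, move R, go to P
P | aa[b]bba__   read b → write b, move R, go to Q
Q | aab[b]ba__   read b → write _, move R, go to P
P | aab_[b]a__   read b → write b, move R, go to Q
Q | aab_b[a]__   read a → write _, move R, go to Q
Q | aab_b_[_]_   read _ → write a, move L, go to Q
Q | aab_b[_]a_   read _ → write a, move L, go to Q
Q | aab_[b]aa_   read b → write _, move R, go to P
P | aab__[a]a_   read a → write a, move R, go to P
P | aab__a[a]_   read a → write a, move R, go to P
P | aab__aa[_]
Cell 6 holds a when M halts.

a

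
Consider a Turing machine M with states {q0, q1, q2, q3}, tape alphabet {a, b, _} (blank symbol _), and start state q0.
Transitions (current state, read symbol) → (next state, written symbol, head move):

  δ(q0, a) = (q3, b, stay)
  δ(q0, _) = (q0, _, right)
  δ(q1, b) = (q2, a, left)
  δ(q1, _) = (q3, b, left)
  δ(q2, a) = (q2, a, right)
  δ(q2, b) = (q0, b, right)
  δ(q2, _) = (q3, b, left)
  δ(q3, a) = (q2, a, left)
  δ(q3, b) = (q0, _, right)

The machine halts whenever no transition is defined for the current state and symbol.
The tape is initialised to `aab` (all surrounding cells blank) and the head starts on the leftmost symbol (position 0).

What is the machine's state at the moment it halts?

q0

q0 | [a]ab   read a → write b, move stay, go to q3
q3 | [b]ab   read b → write _, move right, go to q0
q0 | _[a]b   read a → write b, move stay, go to q3
q3 | _[b]b   read b → write _, move right, go to q0
q0 | __[b]
No transition is defined for (q0, b); M halts in state q0.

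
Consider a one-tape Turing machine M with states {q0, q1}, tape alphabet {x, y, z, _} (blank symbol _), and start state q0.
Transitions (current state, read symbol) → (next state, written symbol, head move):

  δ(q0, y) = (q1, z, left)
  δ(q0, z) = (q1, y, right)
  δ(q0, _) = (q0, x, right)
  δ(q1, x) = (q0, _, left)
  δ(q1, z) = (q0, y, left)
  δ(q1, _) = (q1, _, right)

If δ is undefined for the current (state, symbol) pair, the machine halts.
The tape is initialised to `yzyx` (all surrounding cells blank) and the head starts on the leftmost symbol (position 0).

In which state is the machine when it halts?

state=q0 head=0 tape=__[y]zyx   (q0,y)→(q1,z,left)
state=q1 head=-1 tape=_[_]zzyx   (q1,_)→(q1,_,right)
state=q1 head=0 tape=__[z]zyx   (q1,z)→(q0,y,left)
state=q0 head=-1 tape=_[_]yzyx   (q0,_)→(q0,x,right)
state=q0 head=0 tape=_x[y]zyx   (q0,y)→(q1,z,left)
state=q1 head=-1 tape=_[x]zzyx   (q1,x)→(q0,_,left)
state=q0 head=-2 tape=[_]_zzyx   (q0,_)→(q0,x,right)
state=q0 head=-1 tape=x[_]zzyx   (q0,_)→(q0,x,right)
state=q0 head=0 tape=xx[z]zyx   (q0,z)→(q1,y,right)
state=q1 head=1 tape=xxy[z]yx   (q1,z)→(q0,y,left)
state=q0 head=0 tape=xx[y]yyx   (q0,y)→(q1,z,left)
state=q1 head=-1 tape=x[x]zyyx   (q1,x)→(q0,_,left)
state=q0 head=-2 tape=[x]_zyyx
No transition is defined for (q0, x); M halts in state q0.

q0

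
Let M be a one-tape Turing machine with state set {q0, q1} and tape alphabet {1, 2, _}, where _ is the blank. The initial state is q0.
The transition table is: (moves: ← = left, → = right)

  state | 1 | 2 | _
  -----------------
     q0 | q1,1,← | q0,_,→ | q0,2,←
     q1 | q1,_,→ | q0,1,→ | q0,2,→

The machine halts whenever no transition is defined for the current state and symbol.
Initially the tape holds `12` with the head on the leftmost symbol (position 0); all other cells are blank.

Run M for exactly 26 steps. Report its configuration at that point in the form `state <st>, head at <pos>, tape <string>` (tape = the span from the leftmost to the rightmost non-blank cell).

state q0, head at 4, tape 1

q0 | _[1]2___   read 1 → write 1, move ←, go to q1
q1 | [_]12___   read _ → write 2, move →, go to q0
q0 | 2[1]2___   read 1 → write 1, move ←, go to q1
q1 | [2]12___   read 2 → write 1, move →, go to q0
q0 | 1[1]2___   read 1 → write 1, move ←, go to q1
q1 | [1]12___   read 1 → write _, move →, go to q1
q1 | _[1]2___   read 1 → write _, move →, go to q1
q1 | __[2]___   read 2 → write 1, move →, go to q0
q0 | __1[_]__   read _ → write 2, move ←, go to q0
q0 | __[1]2__   read 1 → write 1, move ←, go to q1
q1 | _[_]12__   read _ → write 2, move →, go to q0
q0 | _2[1]2__   read 1 → write 1, move ←, go to q1
q1 | _[2]12__   read 2 → write 1, move →, go to q0
q0 | _1[1]2__   read 1 → write 1, move ←, go to q1
q1 | _[1]12__   read 1 → write _, move →, go to q1
q1 | __[1]2__   read 1 → write _, move →, go to q1
q1 | ___[2]__   read 2 → write 1, move →, go to q0
q0 | ___1[_]_   read _ → write 2, move ←, go to q0
q0 | ___[1]2_   read 1 → write 1, move ←, go to q1
q1 | __[_]12_   read _ → write 2, move →, go to q0
q0 | __2[1]2_   read 1 → write 1, move ←, go to q1
q1 | __[2]12_   read 2 → write 1, move →, go to q0
q0 | __1[1]2_   read 1 → write 1, move ←, go to q1
q1 | __[1]12_   read 1 → write _, move →, go to q1
q1 | ___[1]2_   read 1 → write _, move →, go to q1
q1 | ____[2]_   read 2 → write 1, move →, go to q0
q0 | ____1[_]
After 26 steps: state q0, head at 4, tape 1.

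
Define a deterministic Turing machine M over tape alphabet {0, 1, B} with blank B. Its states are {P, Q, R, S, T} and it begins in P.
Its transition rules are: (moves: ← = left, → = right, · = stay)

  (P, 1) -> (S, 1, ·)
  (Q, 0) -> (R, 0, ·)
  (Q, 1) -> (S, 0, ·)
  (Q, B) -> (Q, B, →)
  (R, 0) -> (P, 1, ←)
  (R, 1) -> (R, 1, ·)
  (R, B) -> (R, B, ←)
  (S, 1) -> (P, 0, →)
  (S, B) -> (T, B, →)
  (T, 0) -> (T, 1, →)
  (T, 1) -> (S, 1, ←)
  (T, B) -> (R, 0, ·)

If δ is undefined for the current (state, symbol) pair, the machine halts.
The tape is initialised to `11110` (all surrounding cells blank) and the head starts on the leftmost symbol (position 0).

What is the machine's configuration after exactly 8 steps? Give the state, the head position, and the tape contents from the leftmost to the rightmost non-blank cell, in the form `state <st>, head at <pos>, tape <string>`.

P | [1]1110   read 1 → write 1, move ·, go to S
S | [1]1110   read 1 → write 0, move →, go to P
P | 0[1]110   read 1 → write 1, move ·, go to S
S | 0[1]110   read 1 → write 0, move →, go to P
P | 00[1]10   read 1 → write 1, move ·, go to S
S | 00[1]10   read 1 → write 0, move →, go to P
P | 000[1]0   read 1 → write 1, move ·, go to S
S | 000[1]0   read 1 → write 0, move →, go to P
P | 0000[0]
After 8 steps: state P, head at 4, tape 00000.

state P, head at 4, tape 00000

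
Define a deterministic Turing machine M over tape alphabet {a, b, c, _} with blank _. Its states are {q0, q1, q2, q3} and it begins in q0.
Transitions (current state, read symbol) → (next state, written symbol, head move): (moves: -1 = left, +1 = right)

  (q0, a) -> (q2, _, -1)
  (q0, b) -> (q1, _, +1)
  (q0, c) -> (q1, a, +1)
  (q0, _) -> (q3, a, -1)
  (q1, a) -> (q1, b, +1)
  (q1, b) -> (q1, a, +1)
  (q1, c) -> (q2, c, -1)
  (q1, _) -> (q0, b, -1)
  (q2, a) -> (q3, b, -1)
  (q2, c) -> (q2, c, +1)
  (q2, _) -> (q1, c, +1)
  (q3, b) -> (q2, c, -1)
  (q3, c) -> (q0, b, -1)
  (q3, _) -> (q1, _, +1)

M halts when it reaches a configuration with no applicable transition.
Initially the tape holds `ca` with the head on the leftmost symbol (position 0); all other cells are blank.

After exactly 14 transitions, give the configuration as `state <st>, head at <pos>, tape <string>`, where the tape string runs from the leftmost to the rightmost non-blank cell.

state=q0 head=0 tape=[c]a___   (q0,c)→(q1,a,+1)
state=q1 head=1 tape=a[a]___   (q1,a)→(q1,b,+1)
state=q1 head=2 tape=ab[_]__   (q1,_)→(q0,b,-1)
state=q0 head=1 tape=a[b]b__   (q0,b)→(q1,_,+1)
state=q1 head=2 tape=a_[b]__   (q1,b)→(q1,a,+1)
state=q1 head=3 tape=a_a[_]_   (q1,_)→(q0,b,-1)
state=q0 head=2 tape=a_[a]b_   (q0,a)→(q2,_,-1)
state=q2 head=1 tape=a[_]_b_   (q2,_)→(q1,c,+1)
state=q1 head=2 tape=ac[_]b_   (q1,_)→(q0,b,-1)
state=q0 head=1 tape=a[c]bb_   (q0,c)→(q1,a,+1)
state=q1 head=2 tape=aa[b]b_   (q1,b)→(q1,a,+1)
state=q1 head=3 tape=aaa[b]_   (q1,b)→(q1,a,+1)
state=q1 head=4 tape=aaaa[_]   (q1,_)→(q0,b,-1)
state=q0 head=3 tape=aaa[a]b   (q0,a)→(q2,_,-1)
state=q2 head=2 tape=aa[a]_b
After 14 steps: state q2, head at 2, tape aaa_b.

state q2, head at 2, tape aaa_b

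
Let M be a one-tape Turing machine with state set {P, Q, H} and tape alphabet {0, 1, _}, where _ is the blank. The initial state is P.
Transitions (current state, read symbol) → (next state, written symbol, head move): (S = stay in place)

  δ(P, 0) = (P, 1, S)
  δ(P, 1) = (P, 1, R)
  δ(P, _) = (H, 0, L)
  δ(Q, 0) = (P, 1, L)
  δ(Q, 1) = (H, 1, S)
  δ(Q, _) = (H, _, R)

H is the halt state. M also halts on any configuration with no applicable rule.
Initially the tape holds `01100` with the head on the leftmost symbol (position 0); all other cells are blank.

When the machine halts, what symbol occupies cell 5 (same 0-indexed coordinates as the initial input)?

P | [0]1100_   read 0 → write 1, move S, go to P
P | [1]1100_   read 1 → write 1, move R, go to P
P | 1[1]100_   read 1 → write 1, move R, go to P
P | 11[1]00_   read 1 → write 1, move R, go to P
P | 111[0]0_   read 0 → write 1, move S, go to P
P | 111[1]0_   read 1 → write 1, move R, go to P
P | 1111[0]_   read 0 → write 1, move S, go to P
P | 1111[1]_   read 1 → write 1, move R, go to P
P | 11111[_]   read _ → write 0, move L, go to H
H | 1111[1]0
Cell 5 holds 0 when M halts.

0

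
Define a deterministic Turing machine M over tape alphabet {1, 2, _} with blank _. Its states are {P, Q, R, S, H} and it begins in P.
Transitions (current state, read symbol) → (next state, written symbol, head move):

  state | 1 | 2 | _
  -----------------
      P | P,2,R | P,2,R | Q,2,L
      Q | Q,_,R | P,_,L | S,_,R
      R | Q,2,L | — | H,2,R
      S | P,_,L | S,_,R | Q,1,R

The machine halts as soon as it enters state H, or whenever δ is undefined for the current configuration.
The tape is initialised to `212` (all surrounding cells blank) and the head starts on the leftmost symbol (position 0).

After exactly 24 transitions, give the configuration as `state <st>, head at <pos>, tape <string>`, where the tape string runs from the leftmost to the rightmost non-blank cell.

state P, head at 0, tape 1_22

P | __[2]12_   read 2 → write 2, move R, go to P
P | __2[1]2_   read 1 → write 2, move R, go to P
P | __22[2]_   read 2 → write 2, move R, go to P
P | __222[_]   read _ → write 2, move L, go to Q
Q | __22[2]2   read 2 → write _, move L, go to P
P | __2[2]_2   read 2 → write 2, move R, go to P
P | __22[_]2   read _ → write 2, move L, go to Q
Q | __2[2]22   read 2 → write _, move L, go to P
P | __[2]_22   read 2 → write 2, move R, go to P
P | __2[_]22   read _ → write 2, move L, go to Q
Q | __[2]222   read 2 → write _, move L, go to P
P | _[_]_222   read _ → write 2, move L, go to Q
Q | [_]2_222   read _ → write _, move R, go to S
S | _[2]_222   read 2 → write _, move R, go to S
S | __[_]222   read _ → write 1, move R, go to Q
Q | __1[2]22   read 2 → write _, move L, go to P
P | __[1]_22   read 1 → write 2, move R, go to P
P | __2[_]22   read _ → write 2, move L, go to Q
Q | __[2]222   read 2 → write _, move L, go to P
P | _[_]_222   read _ → write 2, move L, go to Q
Q | [_]2_222   read _ → write _, move R, go to S
S | _[2]_222   read 2 → write _, move R, go to S
S | __[_]222   read _ → write 1, move R, go to Q
Q | __1[2]22   read 2 → write _, move L, go to P
P | __[1]_22
After 24 steps: state P, head at 0, tape 1_22.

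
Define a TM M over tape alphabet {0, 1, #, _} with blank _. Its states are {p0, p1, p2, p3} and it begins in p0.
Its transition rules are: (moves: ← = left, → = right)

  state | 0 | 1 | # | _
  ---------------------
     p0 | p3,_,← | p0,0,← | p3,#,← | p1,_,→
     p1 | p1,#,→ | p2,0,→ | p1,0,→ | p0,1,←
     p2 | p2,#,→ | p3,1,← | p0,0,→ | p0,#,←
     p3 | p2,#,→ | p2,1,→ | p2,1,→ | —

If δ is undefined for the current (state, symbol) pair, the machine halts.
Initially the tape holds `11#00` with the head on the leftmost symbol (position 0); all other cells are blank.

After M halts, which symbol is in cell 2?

p0 | _[1]1#00___   read 1 → write 0, move ←, go to p0
p0 | [_]01#00___   read _ → write _, move →, go to p1
p1 | _[0]1#00___   read 0 → write #, move →, go to p1
p1 | _#[1]#00___   read 1 → write 0, move →, go to p2
p2 | _#0[#]00___   read # → write 0, move →, go to p0
p0 | _#00[0]0___   read 0 → write _, move ←, go to p3
p3 | _#0[0]_0___   read 0 → write #, move →, go to p2
p2 | _#0#[_]0___   read _ → write #, move ←, go to p0
p0 | _#0[#]#0___   read # → write #, move ←, go to p3
p3 | _#[0]##0___   read 0 → write #, move →, go to p2
p2 | _##[#]#0___   read # → write 0, move →, go to p0
p0 | _##0[#]0___   read # → write #, move ←, go to p3
p3 | _##[0]#0___   read 0 → write #, move →, go to p2
p2 | _###[#]0___   read # → write 0, move →, go to p0
p0 | _###0[0]___   read 0 → write _, move ←, go to p3
p3 | _###[0]____   read 0 → write #, move →, go to p2
p2 | _####[_]___   read _ → write #, move ←, go to p0
p0 | _###[#]#___   read # → write #, move ←, go to p3
p3 | _##[#]##___   read # → write 1, move →, go to p2
p2 | _##1[#]#___   read # → write 0, move →, go to p0
p0 | _##10[#]___   read # → write #, move ←, go to p3
p3 | _##1[0]#___   read 0 → write #, move →, go to p2
p2 | _##1#[#]___   read # → write 0, move →, go to p0
p0 | _##1#0[_]__   read _ → write _, move →, go to p1
p1 | _##1#0_[_]_   read _ → write 1, move ←, go to p0
p0 | _##1#0[_]1_   read _ → write _, move →, go to p1
p1 | _##1#0_[1]_   read 1 → write 0, move →, go to p2
p2 | _##1#0_0[_]   read _ → write #, move ←, go to p0
p0 | _##1#0_[0]#   read 0 → write _, move ←, go to p3
p3 | _##1#0[_]_#
Cell 2 holds 1 when M halts.

1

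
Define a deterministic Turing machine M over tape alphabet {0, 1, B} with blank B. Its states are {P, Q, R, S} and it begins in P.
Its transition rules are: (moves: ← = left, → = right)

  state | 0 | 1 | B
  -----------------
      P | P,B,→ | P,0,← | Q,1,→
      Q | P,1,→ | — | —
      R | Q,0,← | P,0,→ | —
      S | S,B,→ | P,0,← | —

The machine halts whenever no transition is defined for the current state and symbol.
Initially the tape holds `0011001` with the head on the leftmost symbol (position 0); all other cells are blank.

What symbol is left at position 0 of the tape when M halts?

1

P | [0]011001BB   read 0 → write B, move →, go to P
P | B[0]11001BB   read 0 → write B, move →, go to P
P | BB[1]1001BB   read 1 → write 0, move ←, go to P
P | B[B]01001BB   read B → write 1, move →, go to Q
Q | B1[0]1001BB   read 0 → write 1, move →, go to P
P | B11[1]001BB   read 1 → write 0, move ←, go to P
P | B1[1]0001BB   read 1 → write 0, move ←, go to P
P | B[1]00001BB   read 1 → write 0, move ←, go to P
P | [B]000001BB   read B → write 1, move →, go to Q
Q | 1[0]00001BB   read 0 → write 1, move →, go to P
P | 11[0]0001BB   read 0 → write B, move →, go to P
P | 11B[0]001BB   read 0 → write B, move →, go to P
P | 11BB[0]01BB   read 0 → write B, move →, go to P
P | 11BBB[0]1BB   read 0 → write B, move →, go to P
P | 11BBBB[1]BB   read 1 → write 0, move ←, go to P
P | 11BBB[B]0BB   read B → write 1, move →, go to Q
Q | 11BBB1[0]BB   read 0 → write 1, move →, go to P
P | 11BBB11[B]B   read B → write 1, move →, go to Q
Q | 11BBB111[B]
Cell 0 holds 1 when M halts.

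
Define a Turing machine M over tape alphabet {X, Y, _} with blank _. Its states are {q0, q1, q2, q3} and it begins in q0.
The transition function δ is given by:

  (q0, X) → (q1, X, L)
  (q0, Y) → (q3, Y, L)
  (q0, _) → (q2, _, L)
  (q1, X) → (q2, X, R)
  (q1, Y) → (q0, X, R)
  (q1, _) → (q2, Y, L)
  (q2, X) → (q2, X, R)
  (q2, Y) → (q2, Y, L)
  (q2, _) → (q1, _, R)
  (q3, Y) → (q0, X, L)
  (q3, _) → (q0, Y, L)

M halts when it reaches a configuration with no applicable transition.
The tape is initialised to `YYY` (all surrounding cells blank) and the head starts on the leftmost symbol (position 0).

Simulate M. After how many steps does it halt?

8

q0 | ___[Y]YY   read Y → write Y, move L, go to q3
q3 | __[_]YYY   read _ → write Y, move L, go to q0
q0 | _[_]YYYY   read _ → write _, move L, go to q2
q2 | [_]_YYYY   read _ → write _, move R, go to q1
q1 | _[_]YYYY   read _ → write Y, move L, go to q2
q2 | [_]YYYYY   read _ → write _, move R, go to q1
q1 | _[Y]YYYY   read Y → write X, move R, go to q0
q0 | _X[Y]YYY   read Y → write Y, move L, go to q3
q3 | _[X]YYYY
M halts after 8 transitions.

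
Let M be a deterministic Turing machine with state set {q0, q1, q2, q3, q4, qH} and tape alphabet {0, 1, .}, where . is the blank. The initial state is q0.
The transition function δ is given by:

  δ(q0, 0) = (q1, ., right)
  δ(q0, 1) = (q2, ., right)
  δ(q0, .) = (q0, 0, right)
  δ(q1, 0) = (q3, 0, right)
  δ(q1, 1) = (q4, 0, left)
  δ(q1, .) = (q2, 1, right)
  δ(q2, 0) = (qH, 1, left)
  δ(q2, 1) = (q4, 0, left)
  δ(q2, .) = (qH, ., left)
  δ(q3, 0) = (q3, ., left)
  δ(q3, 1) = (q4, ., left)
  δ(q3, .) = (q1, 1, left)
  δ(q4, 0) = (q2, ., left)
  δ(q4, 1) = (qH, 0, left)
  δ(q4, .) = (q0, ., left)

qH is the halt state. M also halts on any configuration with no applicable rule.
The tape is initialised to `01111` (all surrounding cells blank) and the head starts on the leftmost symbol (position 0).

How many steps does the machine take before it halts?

11

q0 | .[0]1111   read 0 → write ., move right, go to q1
q1 | ..[1]111   read 1 → write 0, move left, go to q4
q4 | .[.]0111   read . → write ., move left, go to q0
q0 | [.].0111   read . → write 0, move right, go to q0
q0 | 0[.]0111   read . → write 0, move right, go to q0
q0 | 00[0]111   read 0 → write ., move right, go to q1
q1 | 00.[1]11   read 1 → write 0, move left, go to q4
q4 | 00[.]011   read . → write ., move left, go to q0
q0 | 0[0].011   read 0 → write ., move right, go to q1
q1 | 0.[.]011   read . → write 1, move right, go to q2
q2 | 0.1[0]11   read 0 → write 1, move left, go to qH
qH | 0.[1]111
M halts after 11 transitions.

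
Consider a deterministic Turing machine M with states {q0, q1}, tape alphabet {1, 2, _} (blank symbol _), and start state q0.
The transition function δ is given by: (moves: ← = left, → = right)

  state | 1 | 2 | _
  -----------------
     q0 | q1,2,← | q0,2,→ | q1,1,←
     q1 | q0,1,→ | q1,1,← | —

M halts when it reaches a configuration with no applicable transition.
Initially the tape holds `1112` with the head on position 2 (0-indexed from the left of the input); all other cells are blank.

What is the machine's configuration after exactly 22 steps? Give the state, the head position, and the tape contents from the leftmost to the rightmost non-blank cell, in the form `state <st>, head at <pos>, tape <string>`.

state q0, head at 2, tape 11112

q0 | 11[1]2_   read 1 → write 2, move ←, go to q1
q1 | 1[1]22_   read 1 → write 1, move →, go to q0
q0 | 11[2]2_   read 2 → write 2, move →, go to q0
q0 | 112[2]_   read 2 → write 2, move →, go to q0
q0 | 1122[_]   read _ → write 1, move ←, go to q1
q1 | 112[2]1   read 2 → write 1, move ←, go to q1
q1 | 11[2]11   read 2 → write 1, move ←, go to q1
q1 | 1[1]111   read 1 → write 1, move →, go to q0
q0 | 11[1]11   read 1 → write 2, move ←, go to q1
q1 | 1[1]211   read 1 → write 1, move →, go to q0
q0 | 11[2]11   read 2 → write 2, move →, go to q0
q0 | 112[1]1   read 1 → write 2, move ←, go to q1
q1 | 11[2]21   read 2 → write 1, move ←, go to q1
q1 | 1[1]121   read 1 → write 1, move →, go to q0
q0 | 11[1]21   read 1 → write 2, move ←, go to q1
q1 | 1[1]221   read 1 → write 1, move →, go to q0
q0 | 11[2]21   read 2 → write 2, move →, go to q0
q0 | 112[2]1   read 2 → write 2, move →, go to q0
q0 | 1122[1]   read 1 → write 2, move ←, go to q1
q1 | 112[2]2   read 2 → write 1, move ←, go to q1
q1 | 11[2]12   read 2 → write 1, move ←, go to q1
q1 | 1[1]112   read 1 → write 1, move →, go to q0
q0 | 11[1]12
After 22 steps: state q0, head at 2, tape 11112.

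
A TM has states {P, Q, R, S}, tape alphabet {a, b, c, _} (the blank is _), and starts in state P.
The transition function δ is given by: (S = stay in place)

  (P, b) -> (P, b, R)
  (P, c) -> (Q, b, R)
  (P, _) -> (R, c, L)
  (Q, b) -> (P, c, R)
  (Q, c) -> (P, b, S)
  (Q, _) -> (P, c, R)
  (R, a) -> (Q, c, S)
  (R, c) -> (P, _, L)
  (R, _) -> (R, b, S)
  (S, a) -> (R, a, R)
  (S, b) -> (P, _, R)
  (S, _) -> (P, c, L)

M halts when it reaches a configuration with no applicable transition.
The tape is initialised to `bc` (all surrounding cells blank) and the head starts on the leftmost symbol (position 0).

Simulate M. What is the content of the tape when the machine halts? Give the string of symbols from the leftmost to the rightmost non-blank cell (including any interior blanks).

bbcc

state=P head=0 tape=[b]c__   (P,b)→(P,b,R)
state=P head=1 tape=b[c]__   (P,c)→(Q,b,R)
state=Q head=2 tape=bb[_]_   (Q,_)→(P,c,R)
state=P head=3 tape=bbc[_]   (P,_)→(R,c,L)
state=R head=2 tape=bb[c]c   (R,c)→(P,_,L)
state=P head=1 tape=b[b]_c   (P,b)→(P,b,R)
state=P head=2 tape=bb[_]c   (P,_)→(R,c,L)
state=R head=1 tape=b[b]cc
The non-blank tape span at halt is bbcc.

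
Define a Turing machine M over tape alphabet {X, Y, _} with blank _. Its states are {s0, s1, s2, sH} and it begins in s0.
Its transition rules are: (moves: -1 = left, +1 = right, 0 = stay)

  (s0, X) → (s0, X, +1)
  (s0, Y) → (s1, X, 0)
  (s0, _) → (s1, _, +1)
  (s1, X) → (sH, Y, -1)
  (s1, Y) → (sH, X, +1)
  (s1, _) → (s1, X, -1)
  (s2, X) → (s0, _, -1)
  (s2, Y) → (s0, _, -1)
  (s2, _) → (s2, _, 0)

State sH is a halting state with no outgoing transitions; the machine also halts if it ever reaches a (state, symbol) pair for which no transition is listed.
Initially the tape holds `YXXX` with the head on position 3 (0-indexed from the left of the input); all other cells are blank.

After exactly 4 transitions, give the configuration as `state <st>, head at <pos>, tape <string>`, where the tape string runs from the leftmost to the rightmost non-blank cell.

state s1, head at 3, tape YXXXXX

s0 | YXX[X]__   read X → write X, move +1, go to s0
s0 | YXXX[_]_   read _ → write _, move +1, go to s1
s1 | YXXX_[_]   read _ → write X, move -1, go to s1
s1 | YXXX[_]X   read _ → write X, move -1, go to s1
s1 | YXX[X]XX
After 4 steps: state s1, head at 3, tape YXXXXX.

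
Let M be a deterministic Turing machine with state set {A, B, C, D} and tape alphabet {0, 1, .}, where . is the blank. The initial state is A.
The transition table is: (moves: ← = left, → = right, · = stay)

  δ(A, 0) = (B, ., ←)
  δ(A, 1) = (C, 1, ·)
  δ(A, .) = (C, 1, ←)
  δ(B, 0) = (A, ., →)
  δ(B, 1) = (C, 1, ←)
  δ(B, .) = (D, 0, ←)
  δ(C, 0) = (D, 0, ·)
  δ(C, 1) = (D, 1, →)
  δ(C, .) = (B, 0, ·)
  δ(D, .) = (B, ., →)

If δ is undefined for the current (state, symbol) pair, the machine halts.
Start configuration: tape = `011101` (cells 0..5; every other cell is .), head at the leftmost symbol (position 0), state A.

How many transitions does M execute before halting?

A | ..[0]11101   read 0 → write ., move ←, go to B
B | .[.].11101   read . → write 0, move ←, go to D
D | [.]0.11101   read . → write ., move →, go to B
B | .[0].11101   read 0 → write ., move →, go to A
A | ..[.]11101   read . → write 1, move ←, go to C
C | .[.]111101   read . → write 0, move ·, go to B
B | .[0]111101   read 0 → write ., move →, go to A
A | ..[1]11101   read 1 → write 1, move ·, go to C
C | ..[1]11101   read 1 → write 1, move →, go to D
D | ..1[1]1101
M halts after 9 transitions.

9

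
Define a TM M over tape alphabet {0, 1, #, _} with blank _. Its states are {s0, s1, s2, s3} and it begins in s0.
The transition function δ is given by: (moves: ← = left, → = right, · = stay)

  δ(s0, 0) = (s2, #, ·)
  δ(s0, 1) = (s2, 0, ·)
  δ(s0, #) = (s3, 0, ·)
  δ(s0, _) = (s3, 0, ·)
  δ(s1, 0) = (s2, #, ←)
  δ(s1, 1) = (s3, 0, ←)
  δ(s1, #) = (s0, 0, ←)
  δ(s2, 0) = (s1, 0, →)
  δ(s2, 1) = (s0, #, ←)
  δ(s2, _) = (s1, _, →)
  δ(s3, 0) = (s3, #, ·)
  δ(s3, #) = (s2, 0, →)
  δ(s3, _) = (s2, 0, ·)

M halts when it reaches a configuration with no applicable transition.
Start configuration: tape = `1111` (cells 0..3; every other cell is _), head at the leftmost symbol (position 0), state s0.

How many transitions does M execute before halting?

s0 | [1]111_   read 1 → write 0, move ·, go to s2
s2 | [0]111_   read 0 → write 0, move →, go to s1
s1 | 0[1]11_   read 1 → write 0, move ←, go to s3
s3 | [0]011_   read 0 → write #, move ·, go to s3
s3 | [#]011_   read # → write 0, move →, go to s2
s2 | 0[0]11_   read 0 → write 0, move →, go to s1
s1 | 00[1]1_   read 1 → write 0, move ←, go to s3
s3 | 0[0]01_   read 0 → write #, move ·, go to s3
s3 | 0[#]01_   read # → write 0, move →, go to s2
s2 | 00[0]1_   read 0 → write 0, move →, go to s1
s1 | 000[1]_   read 1 → write 0, move ←, go to s3
s3 | 00[0]0_   read 0 → write #, move ·, go to s3
s3 | 00[#]0_   read # → write 0, move →, go to s2
s2 | 000[0]_   read 0 → write 0, move →, go to s1
s1 | 0000[_]
M halts after 14 transitions.

14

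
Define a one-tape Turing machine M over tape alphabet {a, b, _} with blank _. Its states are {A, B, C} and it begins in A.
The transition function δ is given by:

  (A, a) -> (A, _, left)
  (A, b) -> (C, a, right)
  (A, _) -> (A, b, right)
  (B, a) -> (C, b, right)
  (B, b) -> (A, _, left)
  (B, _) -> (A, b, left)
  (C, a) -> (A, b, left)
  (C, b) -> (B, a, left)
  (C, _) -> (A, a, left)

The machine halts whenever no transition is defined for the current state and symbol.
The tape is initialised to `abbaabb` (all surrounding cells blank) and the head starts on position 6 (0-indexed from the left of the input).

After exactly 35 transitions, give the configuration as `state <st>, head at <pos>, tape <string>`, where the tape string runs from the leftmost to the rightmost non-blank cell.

state C, head at -1, tape a_aaaa__aa

state=A head=6 tape=__abbaab[b]_   (A,b)→(C,a,right)
state=C head=7 tape=__abbaaba[_]   (C,_)→(A,a,left)
state=A head=6 tape=__abbaab[a]a   (A,a)→(A,_,left)
state=A head=5 tape=__abbaa[b]_a   (A,b)→(C,a,right)
state=C head=6 tape=__abbaaa[_]a   (C,_)→(A,a,left)
state=A head=5 tape=__abbaa[a]aa   (A,a)→(A,_,left)
state=A head=4 tape=__abba[a]_aa   (A,a)→(A,_,left)
state=A head=3 tape=__abb[a]__aa   (A,a)→(A,_,left)
state=A head=2 tape=__ab[b]___aa   (A,b)→(C,a,right)
state=C head=3 tape=__aba[_]__aa   (C,_)→(A,a,left)
state=A head=2 tape=__ab[a]a__aa   (A,a)→(A,_,left)
state=A head=1 tape=__a[b]_a__aa   (A,b)→(C,a,right)
state=C head=2 tape=__aa[_]a__aa   (C,_)→(A,a,left)
state=A head=1 tape=__a[a]aa__aa   (A,a)→(A,_,left)
state=A head=0 tape=__[a]_aa__aa   (A,a)→(A,_,left)
state=A head=-1 tape=_[_]__aa__aa   (A,_)→(A,b,right)
state=A head=0 tape=_b[_]_aa__aa   (A,_)→(A,b,right)
state=A head=1 tape=_bb[_]aa__aa   (A,_)→(A,b,right)
state=A head=2 tape=_bbb[a]a__aa   (A,a)→(A,_,left)
state=A head=1 tape=_bb[b]_a__aa   (A,b)→(C,a,right)
state=C head=2 tape=_bba[_]a__aa   (C,_)→(A,a,left)
state=A head=1 tape=_bb[a]aa__aa   (A,a)→(A,_,left)
state=A head=0 tape=_b[b]_aa__aa   (A,b)→(C,a,right)
state=C head=1 tape=_ba[_]aa__aa   (C,_)→(A,a,left)
state=A head=0 tape=_b[a]aaa__aa   (A,a)→(A,_,left)
state=A head=-1 tape=_[b]_aaa__aa   (A,b)→(C,a,right)
state=C head=0 tape=_a[_]aaa__aa   (C,_)→(A,a,left)
state=A head=-1 tape=_[a]aaaa__aa   (A,a)→(A,_,left)
state=A head=-2 tape=[_]_aaaa__aa   (A,_)→(A,b,right)
state=A head=-1 tape=b[_]aaaa__aa   (A,_)→(A,b,right)
state=A head=0 tape=bb[a]aaa__aa   (A,a)→(A,_,left)
state=A head=-1 tape=b[b]_aaa__aa   (A,b)→(C,a,right)
state=C head=0 tape=ba[_]aaa__aa   (C,_)→(A,a,left)
state=A head=-1 tape=b[a]aaaa__aa   (A,a)→(A,_,left)
state=A head=-2 tape=[b]_aaaa__aa   (A,b)→(C,a,right)
state=C head=-1 tape=a[_]aaaa__aa
After 35 steps: state C, head at -1, tape a_aaaa__aa.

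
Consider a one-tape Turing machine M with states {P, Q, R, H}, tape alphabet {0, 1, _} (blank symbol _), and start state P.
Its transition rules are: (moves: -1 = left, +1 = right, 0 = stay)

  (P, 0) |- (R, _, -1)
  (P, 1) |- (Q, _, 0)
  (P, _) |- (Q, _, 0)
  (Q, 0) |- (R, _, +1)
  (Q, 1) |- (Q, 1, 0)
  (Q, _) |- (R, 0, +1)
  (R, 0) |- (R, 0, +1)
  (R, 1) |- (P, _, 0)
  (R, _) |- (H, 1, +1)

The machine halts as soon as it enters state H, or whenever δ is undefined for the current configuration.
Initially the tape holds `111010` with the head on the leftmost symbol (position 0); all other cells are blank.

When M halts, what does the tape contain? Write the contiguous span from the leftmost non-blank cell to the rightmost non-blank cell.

0000001

P | [1]11010__   read 1 → write _, move 0, go to Q
Q | [_]11010__   read _ → write 0, move +1, go to R
R | 0[1]1010__   read 1 → write _, move 0, go to P
P | 0[_]1010__   read _ → write _, move 0, go to Q
Q | 0[_]1010__   read _ → write 0, move +1, go to R
R | 00[1]010__   read 1 → write _, move 0, go to P
P | 00[_]010__   read _ → write _, move 0, go to Q
Q | 00[_]010__   read _ → write 0, move +1, go to R
R | 000[0]10__   read 0 → write 0, move +1, go to R
R | 0000[1]0__   read 1 → write _, move 0, go to P
P | 0000[_]0__   read _ → write _, move 0, go to Q
Q | 0000[_]0__   read _ → write 0, move +1, go to R
R | 00000[0]__   read 0 → write 0, move +1, go to R
R | 000000[_]_   read _ → write 1, move +1, go to H
H | 0000001[_]
The non-blank tape span at halt is 0000001.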